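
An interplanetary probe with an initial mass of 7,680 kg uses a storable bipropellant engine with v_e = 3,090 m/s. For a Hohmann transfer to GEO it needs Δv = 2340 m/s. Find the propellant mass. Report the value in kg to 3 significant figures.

propellant mass ≈ 4080 kg

By the Tsiolkovsky rocket equation, m₀/m_f = exp(Δv / v_e) = exp(2340 / 3090.0) = exp(0.7573) = 2.1325.
m_f = 7,680 / 2.1325 = 3,601.41 kg, so propellant = m₀ − m_f = 7,680 − 3,601.41 = 4,078.59 kg.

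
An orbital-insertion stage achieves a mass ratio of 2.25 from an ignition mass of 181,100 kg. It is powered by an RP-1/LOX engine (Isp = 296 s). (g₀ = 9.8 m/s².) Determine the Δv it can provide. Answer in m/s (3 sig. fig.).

v_e = Isp · g₀ = 296 × 9.8 = 2900.8 m/s.
By the Tsiolkovsky rocket equation, Δv = v_e · ln(2.25) = 2900.8 × 0.8109 ≈ 2352.3 m/s.

Δv ≈ 2350 m/s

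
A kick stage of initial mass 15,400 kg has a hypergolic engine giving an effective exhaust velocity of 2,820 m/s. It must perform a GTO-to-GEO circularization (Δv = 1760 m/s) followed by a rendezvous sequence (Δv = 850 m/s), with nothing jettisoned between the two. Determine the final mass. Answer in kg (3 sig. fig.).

After the first burn: m = 15400 × exp(−1760/2820.0) = 15400 × 0.53574 = 8,250.4 kg.
After the second burn: m = 8,250.4 × exp(−850/2820.0) = 8,250.4 × 0.73977 = 6,103.4 kg.

final mass ≈ 6100 kg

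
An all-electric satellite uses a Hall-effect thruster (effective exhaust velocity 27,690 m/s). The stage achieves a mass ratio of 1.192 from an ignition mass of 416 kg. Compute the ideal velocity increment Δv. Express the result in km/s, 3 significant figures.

Δv ≈ 4.86 km/s

Rocket equation: Δv = v_e · ln(1.192) = 27690.0 × 0.1756 ≈ 4863.3 m/s.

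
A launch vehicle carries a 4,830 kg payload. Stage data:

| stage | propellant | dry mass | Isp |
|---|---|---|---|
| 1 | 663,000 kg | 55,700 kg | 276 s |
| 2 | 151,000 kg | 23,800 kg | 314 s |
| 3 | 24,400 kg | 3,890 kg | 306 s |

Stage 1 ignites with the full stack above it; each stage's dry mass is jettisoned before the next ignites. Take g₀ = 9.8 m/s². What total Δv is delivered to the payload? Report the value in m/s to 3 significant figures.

Δv ≈ 11400 m/s

Ignition mass of stage 1 = 663,000+55,700 + 151,000+23,800 + 24,400+3,890 + 4,830 = 926,620 kg.
Stage 1: m₀ = 926,620 kg, m_f = 926,620 − 663,000 = 263,620 kg; Δv = 276×9.8×ln(3.515) = 2704.8×1.2570 ≈ 3400 m/s.
Stage 2: m₀ = 207,920 kg, m_f = 207,920 − 151,000 = 56,920 kg; Δv = 314×9.8×ln(3.653) = 3077.2×1.2955 ≈ 3987 m/s.
Stage 3: m₀ = 33,120 kg, m_f = 33,120 − 24,400 = 8,720 kg; Δv = 306×9.8×ln(3.798) = 2998.8×1.3345 ≈ 4002 m/s.
Total Δv = 3400 + 3987 + 4002 = 11389 m/s.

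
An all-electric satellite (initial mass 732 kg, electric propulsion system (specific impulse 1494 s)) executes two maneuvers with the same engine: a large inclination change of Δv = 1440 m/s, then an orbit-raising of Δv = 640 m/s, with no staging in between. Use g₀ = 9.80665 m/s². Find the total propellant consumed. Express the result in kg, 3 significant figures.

v_e = Isp · g₀ = 1494 × 9.80665 = 14651.1 m/s.
After the first burn: m = 732 × exp(−1440/14651.1) = 732 × 0.90639 = 663.477 kg.
After the second burn: m = 663.477 × exp(−640/14651.1) = 663.477 × 0.95726 = 635.12 kg.
Total propellant = m₀ − m_final = 732 − 635.12 = 96.88 kg.

total propellant consumed ≈ 96.9 kg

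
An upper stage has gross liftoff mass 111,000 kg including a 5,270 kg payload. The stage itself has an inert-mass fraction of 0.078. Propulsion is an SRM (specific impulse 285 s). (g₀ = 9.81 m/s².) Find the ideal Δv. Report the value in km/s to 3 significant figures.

Δv ≈ 5.89 km/s

Stage wet mass = m₀ − payload = 111,000 − 5,270 = 105,730 kg.
Stage dry mass = ε × stage wet mass = 0.078 × 105,730 = 8,246.94 kg.
Burnout mass m_f = stage dry + payload = 8,246.94 + 5,270 = 13,516.94 kg.
v_e = Isp · g₀ = 285 × 9.81 = 2795.9 m/s.
By the Tsiolkovsky rocket equation, Δv = v_e · ln(111,000/13,516.94) = 2795.9 × ln(8.212) = 2795.9 × 2.1056 ≈ 5887 m/s.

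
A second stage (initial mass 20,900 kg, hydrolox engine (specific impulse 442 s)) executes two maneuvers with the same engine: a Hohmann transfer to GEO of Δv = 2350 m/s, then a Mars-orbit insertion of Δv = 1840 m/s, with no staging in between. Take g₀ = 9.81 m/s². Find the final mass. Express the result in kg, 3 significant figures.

v_e = Isp · g₀ = 442 × 9.81 = 4336.0 m/s.
After the first burn: m = 20900 × exp(−2350/4336.0) = 20900 × 0.58160 = 12,155.4 kg.
After the second burn: m = 12,155.4 × exp(−1840/4336.0) = 12,155.4 × 0.65419 = 7,951.94 kg.

final mass ≈ 7950 kg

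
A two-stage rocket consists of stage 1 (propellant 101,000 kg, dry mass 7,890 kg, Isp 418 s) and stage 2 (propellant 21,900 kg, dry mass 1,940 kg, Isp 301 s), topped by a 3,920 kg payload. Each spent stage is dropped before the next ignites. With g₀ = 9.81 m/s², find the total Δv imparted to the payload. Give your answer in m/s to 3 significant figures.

Δv ≈ 10100 m/s

Ignition mass of stage 1 = 101,000+7,890 + 21,900+1,940 + 3,920 = 136,650 kg.
Stage 1: m₀ = 136,650 kg, m_f = 136,650 − 101,000 = 35,650 kg; Δv = 418×9.81×ln(3.833) = 4100.6×1.3437 ≈ 5510 m/s.
Stage 2: m₀ = 27,760 kg, m_f = 27,760 − 21,900 = 5,860 kg; Δv = 301×9.81×ln(4.737) = 2952.8×1.5554 ≈ 4593 m/s.
Total Δv = 5510 + 4593 = 10103 m/s.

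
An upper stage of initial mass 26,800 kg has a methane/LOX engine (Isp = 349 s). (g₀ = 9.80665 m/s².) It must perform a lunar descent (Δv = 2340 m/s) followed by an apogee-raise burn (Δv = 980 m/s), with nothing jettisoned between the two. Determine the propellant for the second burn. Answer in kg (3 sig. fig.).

propellant for the second burn ≈ 3370 kg

v_e = Isp · g₀ = 349 × 9.80665 = 3422.5 m/s.
After the first burn: m = 26800 × exp(−2340/3422.5) = 26800 × 0.50474 = 13,527 kg.
After the second burn: m = 13,527 × exp(−980/3422.5) = 13,527 × 0.75101 = 10,158.9 kg.
Second-burn propellant = 13,527 − 10,158.9 = 3,368.1 kg.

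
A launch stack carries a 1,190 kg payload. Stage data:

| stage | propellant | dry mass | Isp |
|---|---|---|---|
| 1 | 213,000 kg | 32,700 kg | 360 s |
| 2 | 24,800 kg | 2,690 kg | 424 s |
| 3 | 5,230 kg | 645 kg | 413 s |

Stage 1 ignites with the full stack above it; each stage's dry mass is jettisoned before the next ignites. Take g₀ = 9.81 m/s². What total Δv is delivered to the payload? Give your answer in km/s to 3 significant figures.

Ignition mass of stage 1 = 213,000+32,700 + 24,800+2,690 + 5,230+645 + 1,190 = 280,255 kg.
Stage 1: m₀ = 280,255 kg, m_f = 280,255 − 213,000 = 67,255 kg; Δv = 360×9.81×ln(4.167) = 3531.6×1.4272 ≈ 5040 m/s.
Stage 2: m₀ = 34,555 kg, m_f = 34,555 − 24,800 = 9,755 kg; Δv = 424×9.81×ln(3.542) = 4159.4×1.2648 ≈ 5261 m/s.
Stage 3: m₀ = 7,065 kg, m_f = 7,065 − 5,230 = 1,835 kg; Δv = 413×9.81×ln(3.85) = 4051.5×1.3481 ≈ 5462 m/s.
Total Δv = 5040 + 5261 + 5462 = 15763 m/s.

Δv ≈ 15.8 km/s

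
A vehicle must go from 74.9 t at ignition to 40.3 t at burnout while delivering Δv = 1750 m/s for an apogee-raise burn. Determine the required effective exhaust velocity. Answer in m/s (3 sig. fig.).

v_e ≈ 2820 m/s

ln(m₀/m_f) = ln(74900/40300) = ln(1.859) = 0.6198.
v_e = Δv / ln(m₀/m_f) = 1750 / 0.6198 = 2823.5 m/s.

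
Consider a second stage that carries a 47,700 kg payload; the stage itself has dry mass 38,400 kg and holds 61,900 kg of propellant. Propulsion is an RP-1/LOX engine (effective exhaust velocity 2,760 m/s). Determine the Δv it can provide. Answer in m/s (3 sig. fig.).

Δv ≈ 1500 m/s

m₀ = payload + dry + propellant = 47,700 + 38,400 + 61,900 = 148,000 kg.
m_f = payload + dry = 47,700 + 38,400 = 86,100 kg.
From the ideal rocket equation, Δv = v_e · ln(m₀/m_f) = 2760.0 × ln(1.719) = 2760.0 × 0.5417 ≈ 1495.1 m/s.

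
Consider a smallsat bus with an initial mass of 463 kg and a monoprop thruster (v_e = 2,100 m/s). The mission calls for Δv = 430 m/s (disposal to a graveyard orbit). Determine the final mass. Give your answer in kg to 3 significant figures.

Using Δv = v_e ln(m₀/m_f): m₀/m_f = exp(Δv / v_e) = exp(430 / 2100.0) = exp(0.2048) = 1.2272.
m_f = m₀ / 1.2272 = 463 / 1.2272 = 377.282 kg.

final mass ≈ 377 kg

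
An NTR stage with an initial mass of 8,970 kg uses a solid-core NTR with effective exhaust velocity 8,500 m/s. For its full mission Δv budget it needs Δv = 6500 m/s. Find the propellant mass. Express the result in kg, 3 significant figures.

m₀/m_f = exp(Δv / v_e) = exp(6500 / 8500.0) = exp(0.7647) = 2.1484.
m_f = 8,970 / 2.1484 = 4,175.2 kg, so propellant = m₀ − m_f = 8,970 − 4,175.2 = 4,794.8 kg.

propellant mass ≈ 4790 kg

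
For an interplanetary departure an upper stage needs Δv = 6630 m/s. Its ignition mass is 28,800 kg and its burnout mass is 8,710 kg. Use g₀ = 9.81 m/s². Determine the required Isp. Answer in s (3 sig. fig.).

Isp ≈ 565 s

ln(m₀/m_f) = ln(28800/8710) = ln(3.307) = 1.1959.
v_e = Δv / ln(m₀/m_f) = 6630 / 1.1959 = 5543.9 m/s.
Isp = v_e / g₀ = 5543.9 / 9.81 = 565.1 s.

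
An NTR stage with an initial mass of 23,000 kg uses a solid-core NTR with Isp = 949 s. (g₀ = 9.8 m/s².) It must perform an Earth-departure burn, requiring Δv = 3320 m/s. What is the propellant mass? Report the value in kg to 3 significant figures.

propellant mass ≈ 6900 kg

v_e = Isp · g₀ = 949 × 9.8 = 9300.2 m/s.
Using Δv = v_e ln(m₀/m_f): m₀/m_f = exp(Δv / v_e) = exp(3320 / 9300.2) = exp(0.3570) = 1.4290.
m_f = 23,000 / 1.4290 = 16,095.2 kg, so propellant = m₀ − m_f = 23,000 − 16,095.2 = 6,904.8 kg.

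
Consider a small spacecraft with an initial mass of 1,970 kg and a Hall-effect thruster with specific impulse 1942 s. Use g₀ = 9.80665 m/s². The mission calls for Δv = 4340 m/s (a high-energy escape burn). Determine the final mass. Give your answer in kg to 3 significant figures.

final mass ≈ 1570 kg

v_e = Isp · g₀ = 1942 × 9.80665 = 19044.5 m/s.
From the ideal rocket equation, m₀/m_f = exp(Δv / v_e) = exp(4340 / 19044.5) = exp(0.2279) = 1.2559.
m_f = m₀ / 1.2559 = 1,970 / 1.2559 = 1,568.6 kg.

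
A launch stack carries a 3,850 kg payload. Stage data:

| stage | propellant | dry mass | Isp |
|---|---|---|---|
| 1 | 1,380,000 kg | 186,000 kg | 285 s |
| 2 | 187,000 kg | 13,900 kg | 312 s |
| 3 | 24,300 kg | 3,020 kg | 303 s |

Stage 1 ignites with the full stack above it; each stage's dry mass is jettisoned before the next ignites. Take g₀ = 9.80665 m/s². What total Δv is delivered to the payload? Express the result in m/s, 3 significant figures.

Ignition mass of stage 1 = 1,380,000+186,000 + 187,000+13,900 + 24,300+3,020 + 3,850 = 1,798,070 kg.
Stage 1: m₀ = 1,798,070 kg, m_f = 1,798,070 − 1,380,000 = 418,070 kg; Δv = 285×9.80665×ln(4.301) = 2794.9×1.4588 ≈ 4077 m/s.
Stage 2: m₀ = 232,070 kg, m_f = 232,070 − 187,000 = 45,070 kg; Δv = 312×9.80665×ln(5.149) = 3059.7×1.6388 ≈ 5014 m/s.
Stage 3: m₀ = 31,170 kg, m_f = 31,170 − 24,300 = 6,870 kg; Δv = 303×9.80665×ln(4.537) = 2971.4×1.5123 ≈ 4494 m/s.
Total Δv = 4077 + 5014 + 4494 = 13585 m/s.

Δv ≈ 13600 m/s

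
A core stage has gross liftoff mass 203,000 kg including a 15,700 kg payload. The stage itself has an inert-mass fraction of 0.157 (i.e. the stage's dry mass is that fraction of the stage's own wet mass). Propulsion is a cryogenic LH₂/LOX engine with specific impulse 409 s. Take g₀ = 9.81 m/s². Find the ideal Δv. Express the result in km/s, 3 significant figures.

Δv ≈ 6.04 km/s

Stage wet mass = m₀ − payload = 203,000 − 15,700 = 187,300 kg.
Stage dry mass = ε × stage wet mass = 0.157 × 187,300 = 29,406.1 kg.
Burnout mass m_f = stage dry + payload = 29,406.1 + 15,700 = 45,106.1 kg.
v_e = Isp · g₀ = 409 × 9.81 = 4012.3 m/s.
By the Tsiolkovsky rocket equation, Δv = v_e · ln(203,000/45,106.1) = 4012.3 × ln(4.5) = 4012.3 × 1.5042 ≈ 6035 m/s.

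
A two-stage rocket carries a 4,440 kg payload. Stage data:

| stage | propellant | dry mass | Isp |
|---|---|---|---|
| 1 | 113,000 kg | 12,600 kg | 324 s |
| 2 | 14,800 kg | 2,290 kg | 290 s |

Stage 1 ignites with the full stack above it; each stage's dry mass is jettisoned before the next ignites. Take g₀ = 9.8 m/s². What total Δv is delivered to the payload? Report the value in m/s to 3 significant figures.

Δv ≈ 7940 m/s

Ignition mass of stage 1 = 113,000+12,600 + 14,800+2,290 + 4,440 = 147,130 kg.
Stage 1: m₀ = 147,130 kg, m_f = 147,130 − 113,000 = 34,130 kg; Δv = 324×9.8×ln(4.311) = 3175.2×1.4611 ≈ 4639 m/s.
Stage 2: m₀ = 21,530 kg, m_f = 21,530 − 14,800 = 6,730 kg; Δv = 290×9.8×ln(3.199) = 2842.0×1.1629 ≈ 3305 m/s.
Total Δv = 4639 + 3305 = 7944 m/s.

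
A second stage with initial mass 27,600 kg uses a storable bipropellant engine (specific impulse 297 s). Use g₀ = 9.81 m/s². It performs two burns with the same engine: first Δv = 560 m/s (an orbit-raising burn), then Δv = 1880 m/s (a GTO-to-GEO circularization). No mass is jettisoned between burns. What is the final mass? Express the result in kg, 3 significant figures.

final mass ≈ 11900 kg

v_e = Isp · g₀ = 297 × 9.81 = 2913.6 m/s.
After the first burn: m = 27600 × exp(−560/2913.6) = 27600 × 0.82514 = 22,773.9 kg.
After the second burn: m = 22,773.9 × exp(−1880/2913.6) = 22,773.9 × 0.52453 = 11,945.6 kg.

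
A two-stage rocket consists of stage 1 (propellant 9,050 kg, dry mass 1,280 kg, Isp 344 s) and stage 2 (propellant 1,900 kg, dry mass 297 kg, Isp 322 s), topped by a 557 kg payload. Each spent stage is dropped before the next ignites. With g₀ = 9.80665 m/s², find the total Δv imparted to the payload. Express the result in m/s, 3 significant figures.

Δv ≈ 7670 m/s

Ignition mass of stage 1 = 9,050+1,280 + 1,900+297 + 557 = 13,084 kg.
Stage 1: m₀ = 13,084 kg, m_f = 13,084 − 9,050 = 4,034 kg; Δv = 344×9.80665×ln(3.243) = 3373.5×1.1766 ≈ 3969 m/s.
Stage 2: m₀ = 2,754 kg, m_f = 2,754 − 1,900 = 854 kg; Δv = 322×9.80665×ln(3.225) = 3157.7×1.1709 ≈ 3697 m/s.
Total Δv = 3969 + 3697 = 7666 m/s.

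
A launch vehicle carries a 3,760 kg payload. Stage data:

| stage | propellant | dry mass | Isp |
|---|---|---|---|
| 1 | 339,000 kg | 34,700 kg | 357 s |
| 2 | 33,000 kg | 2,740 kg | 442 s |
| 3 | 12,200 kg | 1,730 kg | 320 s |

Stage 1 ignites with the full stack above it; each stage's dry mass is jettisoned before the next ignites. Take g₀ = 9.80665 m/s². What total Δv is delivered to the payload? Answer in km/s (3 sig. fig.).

Δv ≈ 13.4 km/s

Ignition mass of stage 1 = 339,000+34,700 + 33,000+2,740 + 12,200+1,730 + 3,760 = 427,130 kg.
Stage 1: m₀ = 427,130 kg, m_f = 427,130 − 339,000 = 88,130 kg; Δv = 357×9.80665×ln(4.847) = 3501.0×1.5783 ≈ 5526 m/s.
Stage 2: m₀ = 53,430 kg, m_f = 53,430 − 33,000 = 20,430 kg; Δv = 442×9.80665×ln(2.615) = 4334.5×0.9614 ≈ 4167 m/s.
Stage 3: m₀ = 17,690 kg, m_f = 17,690 − 12,200 = 5,490 kg; Δv = 320×9.80665×ln(3.222) = 3138.1×1.1701 ≈ 3672 m/s.
Total Δv = 5526 + 4167 + 3672 = 13365 m/s.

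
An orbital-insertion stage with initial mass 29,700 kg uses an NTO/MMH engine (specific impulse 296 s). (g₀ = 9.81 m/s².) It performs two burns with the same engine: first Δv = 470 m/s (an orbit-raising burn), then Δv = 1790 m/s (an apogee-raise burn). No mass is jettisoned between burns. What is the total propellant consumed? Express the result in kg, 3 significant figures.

total propellant consumed ≈ 16100 kg

v_e = Isp · g₀ = 296 × 9.81 = 2903.8 m/s.
After the first burn: m = 29700 × exp(−470/2903.8) = 29700 × 0.85056 = 25,261.6 kg.
After the second burn: m = 25,261.6 × exp(−1790/2903.8) = 25,261.6 × 0.53986 = 13,637.7 kg.
Total propellant = m₀ − m_final = 29700 − 13,637.7 = 16,062.3 kg.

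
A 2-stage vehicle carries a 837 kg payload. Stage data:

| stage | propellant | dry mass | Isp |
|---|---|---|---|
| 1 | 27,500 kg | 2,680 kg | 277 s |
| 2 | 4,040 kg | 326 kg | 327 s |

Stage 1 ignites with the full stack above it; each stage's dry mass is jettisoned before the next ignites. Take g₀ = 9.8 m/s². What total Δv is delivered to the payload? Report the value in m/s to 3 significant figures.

Ignition mass of stage 1 = 27,500+2,680 + 4,040+326 + 837 = 35,383 kg.
Stage 1: m₀ = 35,383 kg, m_f = 35,383 − 27,500 = 7,883 kg; Δv = 277×9.8×ln(4.489) = 2714.6×1.5015 ≈ 4076 m/s.
Stage 2: m₀ = 5,203 kg, m_f = 5,203 − 4,040 = 1,163 kg; Δv = 327×9.8×ln(4.474) = 3204.6×1.4982 ≈ 4801 m/s.
Total Δv = 4076 + 4801 = 8877 m/s.

Δv ≈ 8880 m/s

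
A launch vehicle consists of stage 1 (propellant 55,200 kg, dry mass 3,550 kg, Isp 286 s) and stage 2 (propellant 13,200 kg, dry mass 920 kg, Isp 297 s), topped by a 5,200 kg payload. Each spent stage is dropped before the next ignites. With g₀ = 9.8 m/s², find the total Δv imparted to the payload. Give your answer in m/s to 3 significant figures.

Δv ≈ 6790 m/s

Ignition mass of stage 1 = 55,200+3,550 + 13,200+920 + 5,200 = 78,070 kg.
Stage 1: m₀ = 78,070 kg, m_f = 78,070 − 55,200 = 22,870 kg; Δv = 286×9.8×ln(3.414) = 2802.8×1.2278 ≈ 3441 m/s.
Stage 2: m₀ = 19,320 kg, m_f = 19,320 − 13,200 = 6,120 kg; Δv = 297×9.8×ln(3.157) = 2910.6×1.1496 ≈ 3346 m/s.
Total Δv = 3441 + 3346 = 6787 m/s.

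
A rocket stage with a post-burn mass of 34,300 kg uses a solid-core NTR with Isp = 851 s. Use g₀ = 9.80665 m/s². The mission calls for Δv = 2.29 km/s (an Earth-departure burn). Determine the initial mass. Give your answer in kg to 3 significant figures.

v_e = Isp · g₀ = 851 × 9.80665 = 8345.5 m/s.
By the Tsiolkovsky rocket equation, m₀/m_f = exp(Δv / v_e) = exp(2290 / 8345.5) = exp(0.2744) = 1.3157.
m₀ = m_f × 1.3157 = 34,300 × 1.3157 = 45,128.5 kg.

initial mass ≈ 45100 kg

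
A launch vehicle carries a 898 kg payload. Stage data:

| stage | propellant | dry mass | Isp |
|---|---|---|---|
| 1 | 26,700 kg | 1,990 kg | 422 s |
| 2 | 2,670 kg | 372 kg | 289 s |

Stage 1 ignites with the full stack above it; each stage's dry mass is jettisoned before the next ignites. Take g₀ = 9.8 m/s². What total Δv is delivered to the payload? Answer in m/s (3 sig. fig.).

Ignition mass of stage 1 = 26,700+1,990 + 2,670+372 + 898 = 32,630 kg.
Stage 1: m₀ = 32,630 kg, m_f = 32,630 − 26,700 = 5,930 kg; Δv = 422×9.8×ln(5.503) = 4135.6×1.7052 ≈ 7052 m/s.
Stage 2: m₀ = 3,940 kg, m_f = 3,940 − 2,670 = 1,270 kg; Δv = 289×9.8×ln(3.102) = 2832.2×1.1322 ≈ 3207 m/s.
Total Δv = 7052 + 3207 = 10259 m/s.

Δv ≈ 10300 m/s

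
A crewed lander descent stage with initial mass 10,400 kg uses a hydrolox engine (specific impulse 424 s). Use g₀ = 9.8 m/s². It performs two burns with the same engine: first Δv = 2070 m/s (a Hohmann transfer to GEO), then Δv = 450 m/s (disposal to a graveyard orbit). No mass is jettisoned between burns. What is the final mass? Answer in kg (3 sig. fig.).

v_e = Isp · g₀ = 424 × 9.8 = 4155.2 m/s.
After the first burn: m = 10400 × exp(−2070/4155.2) = 10400 × 0.60764 = 6,319.46 kg.
After the second burn: m = 6,319.46 × exp(−450/4155.2) = 6,319.46 × 0.89736 = 5,670.83 kg.

final mass ≈ 5670 kg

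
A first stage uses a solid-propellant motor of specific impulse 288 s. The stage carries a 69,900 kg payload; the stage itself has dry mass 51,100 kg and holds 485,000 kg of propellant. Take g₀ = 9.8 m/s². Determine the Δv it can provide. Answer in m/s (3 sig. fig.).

Δv ≈ 4550 m/s

v_e = Isp · g₀ = 288 × 9.8 = 2822.4 m/s.
m₀ = payload + dry + propellant = 69,900 + 51,100 + 485,000 = 606,000 kg.
m_f = payload + dry = 69,900 + 51,100 = 121,000 kg.
Δv = v_e · ln(m₀/m_f) = 2822.4 × ln(5.008) = 2822.4 × 1.6111 ≈ 4547.1 m/s.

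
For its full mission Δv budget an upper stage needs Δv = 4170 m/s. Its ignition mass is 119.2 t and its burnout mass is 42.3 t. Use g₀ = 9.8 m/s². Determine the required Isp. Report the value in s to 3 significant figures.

Isp ≈ 411 s

ln(m₀/m_f) = ln(119200/42300) = ln(2.818) = 1.0360.
From the ideal rocket equation, v_e = Δv / ln(m₀/m_f) = 4170 / 1.0360 = 4025.0 m/s.
Isp = v_e / g₀ = 4025.0 / 9.8 = 410.7 s.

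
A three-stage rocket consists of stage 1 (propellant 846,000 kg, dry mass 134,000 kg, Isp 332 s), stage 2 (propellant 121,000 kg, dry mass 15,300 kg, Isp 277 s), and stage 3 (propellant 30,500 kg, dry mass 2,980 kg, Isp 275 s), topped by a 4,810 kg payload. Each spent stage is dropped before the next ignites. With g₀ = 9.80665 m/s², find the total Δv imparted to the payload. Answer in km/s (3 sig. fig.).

Ignition mass of stage 1 = 846,000+134,000 + 121,000+15,300 + 30,500+2,980 + 4,810 = 1,154,590 kg.
Stage 1: m₀ = 1,154,590 kg, m_f = 1,154,590 − 846,000 = 308,590 kg; Δv = 332×9.80665×ln(3.742) = 3255.8×1.3195 ≈ 4296 m/s.
Stage 2: m₀ = 174,590 kg, m_f = 174,590 − 121,000 = 53,590 kg; Δv = 277×9.80665×ln(3.258) = 2716.4×1.1811 ≈ 3208 m/s.
Stage 3: m₀ = 38,290 kg, m_f = 38,290 − 30,500 = 7,790 kg; Δv = 275×9.80665×ln(4.915) = 2696.8×1.5923 ≈ 4294 m/s.
Total Δv = 4296 + 3208 + 4294 = 11798 m/s.

Δv ≈ 11.8 km/s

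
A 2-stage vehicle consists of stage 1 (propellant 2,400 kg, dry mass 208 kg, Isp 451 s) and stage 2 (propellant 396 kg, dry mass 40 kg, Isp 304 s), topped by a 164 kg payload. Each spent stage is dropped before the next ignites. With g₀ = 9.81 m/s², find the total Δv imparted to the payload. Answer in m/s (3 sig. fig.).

Δv ≈ 9320 m/s

Ignition mass of stage 1 = 2,400+208 + 396+40 + 164 = 3,208 kg.
Stage 1: m₀ = 3,208 kg, m_f = 3,208 − 2,400 = 808 kg; Δv = 451×9.81×ln(3.97) = 4424.3×1.3788 ≈ 6100 m/s.
Stage 2: m₀ = 600 kg, m_f = 600 − 396 = 204 kg; Δv = 304×9.81×ln(2.941) = 2982.2×1.0788 ≈ 3217 m/s.
Total Δv = 6100 + 3217 = 9317 m/s.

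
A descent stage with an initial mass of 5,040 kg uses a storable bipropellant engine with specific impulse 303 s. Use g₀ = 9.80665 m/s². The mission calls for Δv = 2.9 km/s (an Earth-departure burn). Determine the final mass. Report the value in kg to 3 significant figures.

final mass ≈ 1900 kg

v_e = Isp · g₀ = 303 × 9.80665 = 2971.4 m/s.
Using Δv = v_e ln(m₀/m_f): m₀/m_f = exp(Δv / v_e) = exp(2900 / 2971.4) = exp(0.9760) = 2.6537.
m_f = m₀ / 2.6537 = 5,040 / 2.6537 = 1,899.24 kg.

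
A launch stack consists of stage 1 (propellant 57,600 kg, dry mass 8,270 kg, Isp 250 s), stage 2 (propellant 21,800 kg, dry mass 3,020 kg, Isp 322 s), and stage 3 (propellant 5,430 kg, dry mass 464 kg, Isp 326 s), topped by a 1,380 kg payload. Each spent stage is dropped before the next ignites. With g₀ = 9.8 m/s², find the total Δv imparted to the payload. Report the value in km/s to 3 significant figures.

Ignition mass of stage 1 = 57,600+8,270 + 21,800+3,020 + 5,430+464 + 1,380 = 97,964 kg.
Stage 1: m₀ = 97,964 kg, m_f = 97,964 − 57,600 = 40,364 kg; Δv = 250×9.8×ln(2.427) = 2450.0×0.8867 ≈ 2172 m/s.
Stage 2: m₀ = 32,094 kg, m_f = 32,094 − 21,800 = 10,294 kg; Δv = 322×9.8×ln(3.118) = 3155.6×1.1371 ≈ 3588 m/s.
Stage 3: m₀ = 7,274 kg, m_f = 7,274 − 5,430 = 1,844 kg; Δv = 326×9.8×ln(3.945) = 3194.8×1.3724 ≈ 4384 m/s.
Total Δv = 2172 + 3588 + 4384 = 10144 m/s.

Δv ≈ 10.1 km/s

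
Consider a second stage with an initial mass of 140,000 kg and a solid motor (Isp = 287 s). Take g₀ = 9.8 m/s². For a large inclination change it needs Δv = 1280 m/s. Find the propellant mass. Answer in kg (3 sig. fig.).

propellant mass ≈ 51200 kg

v_e = Isp · g₀ = 287 × 9.8 = 2812.6 m/s.
By the Tsiolkovsky rocket equation, m₀/m_f = exp(Δv / v_e) = exp(1280 / 2812.6) = exp(0.4551) = 1.5763.
m_f = 140,000 / 1.5763 = 88,815.6 kg, so propellant = m₀ − m_f = 140,000 − 88,815.6 = 51,184.4 kg.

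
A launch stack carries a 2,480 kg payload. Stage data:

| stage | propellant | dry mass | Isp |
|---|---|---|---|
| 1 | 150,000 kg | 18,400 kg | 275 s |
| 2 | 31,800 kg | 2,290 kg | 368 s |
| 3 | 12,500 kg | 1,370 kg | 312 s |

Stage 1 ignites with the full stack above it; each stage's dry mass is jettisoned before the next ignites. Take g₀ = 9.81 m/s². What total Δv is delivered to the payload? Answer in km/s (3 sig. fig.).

Δv ≈ 11.1 km/s

Ignition mass of stage 1 = 150,000+18,400 + 31,800+2,290 + 12,500+1,370 + 2,480 = 218,840 kg.
Stage 1: m₀ = 218,840 kg, m_f = 218,840 − 150,000 = 68,840 kg; Δv = 275×9.81×ln(3.179) = 2697.8×1.1566 ≈ 3120 m/s.
Stage 2: m₀ = 50,440 kg, m_f = 50,440 − 31,800 = 18,640 kg; Δv = 368×9.81×ln(2.706) = 3610.1×0.9955 ≈ 3594 m/s.
Stage 3: m₀ = 16,350 kg, m_f = 16,350 − 12,500 = 3,850 kg; Δv = 312×9.81×ln(4.247) = 3060.7×1.4462 ≈ 4426 m/s.
Total Δv = 3120 + 3594 + 4426 = 11140 m/s.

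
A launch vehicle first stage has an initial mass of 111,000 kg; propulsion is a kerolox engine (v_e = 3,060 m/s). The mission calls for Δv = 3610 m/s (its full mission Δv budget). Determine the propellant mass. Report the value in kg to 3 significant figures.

propellant mass ≈ 76900 kg

m₀/m_f = exp(Δv / v_e) = exp(3610 / 3060.0) = exp(1.1797) = 3.2535.
m_f = 111,000 / 3.2535 = 34,117.1 kg, so propellant = m₀ − m_f = 111,000 − 34,117.1 = 76,882.9 kg.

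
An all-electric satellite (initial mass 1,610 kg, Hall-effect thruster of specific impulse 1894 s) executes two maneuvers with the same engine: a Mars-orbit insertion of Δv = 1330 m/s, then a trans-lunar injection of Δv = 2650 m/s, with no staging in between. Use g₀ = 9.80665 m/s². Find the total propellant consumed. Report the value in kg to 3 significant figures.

total propellant consumed ≈ 311 kg

v_e = Isp · g₀ = 1894 × 9.80665 = 18573.8 m/s.
After the first burn: m = 1610 × exp(−1330/18573.8) = 1610 × 0.93090 = 1,498.75 kg.
After the second burn: m = 1,498.75 × exp(−2650/18573.8) = 1,498.75 × 0.86704 = 1,299.48 kg.
Total propellant = m₀ − m_final = 1610 − 1,299.48 = 310.52 kg.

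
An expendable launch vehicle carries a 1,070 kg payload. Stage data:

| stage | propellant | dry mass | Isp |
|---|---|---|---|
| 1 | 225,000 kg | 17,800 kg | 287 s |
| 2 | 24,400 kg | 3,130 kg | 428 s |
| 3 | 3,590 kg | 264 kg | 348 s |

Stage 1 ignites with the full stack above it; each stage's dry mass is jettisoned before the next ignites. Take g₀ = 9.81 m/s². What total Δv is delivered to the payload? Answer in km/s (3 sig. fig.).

Δv ≈ 15.1 km/s

Ignition mass of stage 1 = 225,000+17,800 + 24,400+3,130 + 3,590+264 + 1,070 = 275,254 kg.
Stage 1: m₀ = 275,254 kg, m_f = 275,254 − 225,000 = 50,254 kg; Δv = 287×9.81×ln(5.477) = 2815.5×1.7006 ≈ 4788 m/s.
Stage 2: m₀ = 32,454 kg, m_f = 32,454 − 24,400 = 8,054 kg; Δv = 428×9.81×ln(4.03) = 4198.7×1.3937 ≈ 5852 m/s.
Stage 3: m₀ = 4,924 kg, m_f = 4,924 − 3,590 = 1,334 kg; Δv = 348×9.81×ln(3.691) = 3413.9×1.3059 ≈ 4458 m/s.
Total Δv = 4788 + 5852 + 4458 = 15098 m/s.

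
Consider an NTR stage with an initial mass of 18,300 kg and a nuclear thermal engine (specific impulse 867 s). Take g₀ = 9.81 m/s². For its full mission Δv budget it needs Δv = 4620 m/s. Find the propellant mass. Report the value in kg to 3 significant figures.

propellant mass ≈ 7670 kg

v_e = Isp · g₀ = 867 × 9.81 = 8505.3 m/s.
m₀/m_f = exp(Δv / v_e) = exp(4620 / 8505.3) = exp(0.5432) = 1.7215.
m_f = 18,300 / 1.7215 = 10,630.3 kg, so propellant = m₀ − m_f = 18,300 − 10,630.3 = 7,669.7 kg.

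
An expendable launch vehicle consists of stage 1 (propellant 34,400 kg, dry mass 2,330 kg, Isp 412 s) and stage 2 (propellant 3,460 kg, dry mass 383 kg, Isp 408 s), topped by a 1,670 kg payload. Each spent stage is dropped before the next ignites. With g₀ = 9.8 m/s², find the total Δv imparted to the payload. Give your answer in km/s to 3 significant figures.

Δv ≈ 10.7 km/s

Ignition mass of stage 1 = 34,400+2,330 + 3,460+383 + 1,670 = 42,243 kg.
Stage 1: m₀ = 42,243 kg, m_f = 42,243 − 34,400 = 7,843 kg; Δv = 412×9.8×ln(5.386) = 4037.6×1.6838 ≈ 6799 m/s.
Stage 2: m₀ = 5,513 kg, m_f = 5,513 − 3,460 = 2,053 kg; Δv = 408×9.8×ln(2.685) = 3998.4×0.9878 ≈ 3950 m/s.
Total Δv = 6799 + 3950 = 10749 m/s.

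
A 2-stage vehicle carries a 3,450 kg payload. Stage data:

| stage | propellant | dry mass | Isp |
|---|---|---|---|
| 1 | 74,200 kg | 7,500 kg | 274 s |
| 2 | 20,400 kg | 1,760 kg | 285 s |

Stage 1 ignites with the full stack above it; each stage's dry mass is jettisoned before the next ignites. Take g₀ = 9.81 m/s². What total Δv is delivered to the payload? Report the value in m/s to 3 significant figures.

Δv ≈ 7610 m/s

Ignition mass of stage 1 = 74,200+7,500 + 20,400+1,760 + 3,450 = 107,310 kg.
Stage 1: m₀ = 107,310 kg, m_f = 107,310 − 74,200 = 33,110 kg; Δv = 274×9.81×ln(3.241) = 2687.9×1.1759 ≈ 3161 m/s.
Stage 2: m₀ = 25,610 kg, m_f = 25,610 − 20,400 = 5,210 kg; Δv = 285×9.81×ln(4.916) = 2795.9×1.5924 ≈ 4452 m/s.
Total Δv = 3161 + 4452 = 7613 m/s.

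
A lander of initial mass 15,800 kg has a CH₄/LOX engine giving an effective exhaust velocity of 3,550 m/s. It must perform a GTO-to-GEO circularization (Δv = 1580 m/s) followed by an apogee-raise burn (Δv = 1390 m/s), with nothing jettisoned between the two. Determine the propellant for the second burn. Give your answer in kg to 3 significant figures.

After the first burn: m = 15800 × exp(−1580/3550.0) = 15800 × 0.64078 = 10,124.3 kg.
After the second burn: m = 10,124.3 × exp(−1390/3550.0) = 10,124.3 × 0.67601 = 6,844.13 kg.
Second-burn propellant = 10,124.3 − 6,844.13 = 3,280.17 kg.

propellant for the second burn ≈ 3280 kg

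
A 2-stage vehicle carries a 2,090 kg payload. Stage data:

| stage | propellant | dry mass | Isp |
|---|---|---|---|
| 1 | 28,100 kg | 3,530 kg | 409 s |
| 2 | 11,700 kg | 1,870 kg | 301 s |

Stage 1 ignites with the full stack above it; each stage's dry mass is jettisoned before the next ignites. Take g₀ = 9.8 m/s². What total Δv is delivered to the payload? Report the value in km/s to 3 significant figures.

Δv ≈ 7.67 km/s

Ignition mass of stage 1 = 28,100+3,530 + 11,700+1,870 + 2,090 = 47,290 kg.
Stage 1: m₀ = 47,290 kg, m_f = 47,290 − 28,100 = 19,190 kg; Δv = 409×9.8×ln(2.464) = 4008.2×0.9019 ≈ 3615 m/s.
Stage 2: m₀ = 15,660 kg, m_f = 15,660 − 11,700 = 3,960 kg; Δv = 301×9.8×ln(3.955) = 2949.8×1.3749 ≈ 4056 m/s.
Total Δv = 3615 + 4056 = 7671 m/s.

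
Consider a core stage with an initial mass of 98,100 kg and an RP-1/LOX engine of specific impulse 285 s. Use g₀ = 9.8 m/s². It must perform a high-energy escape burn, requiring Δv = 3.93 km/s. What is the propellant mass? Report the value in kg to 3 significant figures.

v_e = Isp · g₀ = 285 × 9.8 = 2793.0 m/s.
Using Δv = v_e ln(m₀/m_f): m₀/m_f = exp(Δv / v_e) = exp(3930 / 2793.0) = exp(1.4071) = 4.0841.
m_f = 98,100 / 4.0841 = 24,020 kg, so propellant = m₀ − m_f = 98,100 − 24,020 = 74,080 kg.

propellant mass ≈ 74100 kg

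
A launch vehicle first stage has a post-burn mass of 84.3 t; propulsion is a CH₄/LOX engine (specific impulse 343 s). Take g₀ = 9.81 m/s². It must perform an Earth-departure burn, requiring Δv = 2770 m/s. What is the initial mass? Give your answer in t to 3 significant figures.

v_e = Isp · g₀ = 343 × 9.81 = 3364.8 m/s.
m₀/m_f = exp(Δv / v_e) = exp(2770 / 3364.8) = exp(0.8232) = 2.2778.
m₀ = m_f × 2.2778 = 84.3 × 2.2778 = 192.019 t.

initial mass ≈ 192 t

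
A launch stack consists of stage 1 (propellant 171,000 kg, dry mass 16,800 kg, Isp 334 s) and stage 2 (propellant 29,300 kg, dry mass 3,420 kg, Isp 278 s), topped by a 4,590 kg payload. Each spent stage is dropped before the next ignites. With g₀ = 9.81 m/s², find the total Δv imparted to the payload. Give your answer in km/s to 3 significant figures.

Ignition mass of stage 1 = 171,000+16,800 + 29,300+3,420 + 4,590 = 225,110 kg.
Stage 1: m₀ = 225,110 kg, m_f = 225,110 − 171,000 = 54,110 kg; Δv = 334×9.81×ln(4.16) = 3276.5×1.4256 ≈ 4671 m/s.
Stage 2: m₀ = 37,310 kg, m_f = 37,310 − 29,300 = 8,010 kg; Δv = 278×9.81×ln(4.658) = 2727.2×1.5386 ≈ 4196 m/s.
Total Δv = 4671 + 4196 = 8867 m/s.

Δv ≈ 8.87 km/s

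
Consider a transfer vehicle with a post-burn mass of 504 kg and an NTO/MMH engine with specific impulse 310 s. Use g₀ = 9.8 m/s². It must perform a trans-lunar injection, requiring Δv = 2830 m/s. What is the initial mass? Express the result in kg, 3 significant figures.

v_e = Isp · g₀ = 310 × 9.8 = 3038.0 m/s.
m₀/m_f = exp(Δv / v_e) = exp(2830 / 3038.0) = exp(0.9315) = 2.5384.
m₀ = m_f × 2.5384 = 504 × 2.5384 = 1,279.35 kg.

initial mass ≈ 1280 kg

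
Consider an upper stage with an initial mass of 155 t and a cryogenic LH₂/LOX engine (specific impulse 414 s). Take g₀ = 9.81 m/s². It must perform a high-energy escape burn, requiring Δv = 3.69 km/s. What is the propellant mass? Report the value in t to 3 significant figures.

v_e = Isp · g₀ = 414 × 9.81 = 4061.3 m/s.
m₀/m_f = exp(Δv / v_e) = exp(3690 / 4061.3) = exp(0.9086) = 2.4808.
m_f = 155 / 2.4808 = 62.4798 t, so propellant = m₀ − m_f = 155 − 62.4798 = 92.5202 t.

propellant mass ≈ 92.5 t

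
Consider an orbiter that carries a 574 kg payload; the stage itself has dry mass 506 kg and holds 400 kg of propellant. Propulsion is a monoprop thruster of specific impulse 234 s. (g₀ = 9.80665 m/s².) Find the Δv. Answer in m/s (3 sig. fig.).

v_e = Isp · g₀ = 234 × 9.80665 = 2294.8 m/s.
m₀ = payload + dry + propellant = 574 + 506 + 400 = 1,480 kg.
m_f = payload + dry = 574 + 506 = 1,080 kg.
Δv = v_e · ln(m₀/m_f) = 2294.8 × ln(1.37) = 2294.8 × 0.3151 ≈ 723.0 m/s.

Δv ≈ 723 m/s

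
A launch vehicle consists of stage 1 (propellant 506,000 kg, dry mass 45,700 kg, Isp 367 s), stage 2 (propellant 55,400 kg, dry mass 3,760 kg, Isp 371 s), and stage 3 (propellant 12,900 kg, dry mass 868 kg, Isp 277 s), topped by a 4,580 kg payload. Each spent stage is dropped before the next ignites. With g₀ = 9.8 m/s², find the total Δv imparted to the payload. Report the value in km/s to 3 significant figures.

Ignition mass of stage 1 = 506,000+45,700 + 55,400+3,760 + 12,900+868 + 4,580 = 629,208 kg.
Stage 1: m₀ = 629,208 kg, m_f = 629,208 − 506,000 = 123,208 kg; Δv = 367×9.8×ln(5.107) = 3596.6×1.6306 ≈ 5865 m/s.
Stage 2: m₀ = 77,508 kg, m_f = 77,508 − 55,400 = 22,108 kg; Δv = 371×9.8×ln(3.506) = 3635.8×1.2544 ≈ 4561 m/s.
Stage 3: m₀ = 18,348 kg, m_f = 18,348 − 12,900 = 5,448 kg; Δv = 277×9.8×ln(3.368) = 2714.6×1.2143 ≈ 3296 m/s.
Total Δv = 5865 + 4561 + 3296 = 13722 m/s.

Δv ≈ 13.7 km/s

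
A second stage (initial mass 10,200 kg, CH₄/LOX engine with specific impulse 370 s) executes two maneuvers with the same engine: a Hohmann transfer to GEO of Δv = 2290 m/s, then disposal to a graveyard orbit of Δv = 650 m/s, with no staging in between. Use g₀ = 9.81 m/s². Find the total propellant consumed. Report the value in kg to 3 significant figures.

total propellant consumed ≈ 5660 kg

v_e = Isp · g₀ = 370 × 9.81 = 3629.7 m/s.
After the first burn: m = 10200 × exp(−2290/3629.7) = 10200 × 0.53211 = 5,427.52 kg.
After the second burn: m = 5,427.52 × exp(−650/3629.7) = 5,427.52 × 0.83604 = 4,537.62 kg.
Total propellant = m₀ − m_final = 10200 − 4,537.62 = 5,662.38 kg.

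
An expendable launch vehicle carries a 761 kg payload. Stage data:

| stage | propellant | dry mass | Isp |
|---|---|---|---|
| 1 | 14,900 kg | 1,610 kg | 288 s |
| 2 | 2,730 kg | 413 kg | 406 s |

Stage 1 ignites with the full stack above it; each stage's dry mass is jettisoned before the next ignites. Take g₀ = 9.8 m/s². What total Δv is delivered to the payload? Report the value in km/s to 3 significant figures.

Ignition mass of stage 1 = 14,900+1,610 + 2,730+413 + 761 = 20,414 kg.
Stage 1: m₀ = 20,414 kg, m_f = 20,414 − 14,900 = 5,514 kg; Δv = 288×9.8×ln(3.702) = 2822.4×1.3089 ≈ 3694 m/s.
Stage 2: m₀ = 3,904 kg, m_f = 3,904 − 2,730 = 1,174 kg; Δv = 406×9.8×ln(3.325) = 3978.8×1.2016 ≈ 4781 m/s.
Total Δv = 3694 + 4781 = 8475 m/s.

Δv ≈ 8.48 km/s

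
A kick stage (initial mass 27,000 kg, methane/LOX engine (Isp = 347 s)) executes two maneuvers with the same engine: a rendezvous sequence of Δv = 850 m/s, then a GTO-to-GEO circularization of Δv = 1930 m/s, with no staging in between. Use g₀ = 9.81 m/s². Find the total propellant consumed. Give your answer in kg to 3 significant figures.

total propellant consumed ≈ 15100 kg

v_e = Isp · g₀ = 347 × 9.81 = 3404.1 m/s.
After the first burn: m = 27000 × exp(−850/3404.1) = 27000 × 0.77903 = 21,033.8 kg.
After the second burn: m = 21,033.8 × exp(−1930/3404.1) = 21,033.8 × 0.56724 = 11,931.2 kg.
Total propellant = m₀ − m_final = 27000 − 11,931.2 = 15,068.8 kg.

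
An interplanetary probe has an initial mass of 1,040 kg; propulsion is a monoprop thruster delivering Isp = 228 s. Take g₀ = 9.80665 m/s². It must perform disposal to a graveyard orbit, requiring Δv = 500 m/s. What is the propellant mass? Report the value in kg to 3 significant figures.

propellant mass ≈ 208 kg

v_e = Isp · g₀ = 228 × 9.80665 = 2235.9 m/s.
m₀/m_f = exp(Δv / v_e) = exp(500 / 2235.9) = exp(0.2236) = 1.2506.
m_f = 1,040 / 1.2506 = 831.601 kg, so propellant = m₀ − m_f = 1,040 − 831.601 = 208.399 kg.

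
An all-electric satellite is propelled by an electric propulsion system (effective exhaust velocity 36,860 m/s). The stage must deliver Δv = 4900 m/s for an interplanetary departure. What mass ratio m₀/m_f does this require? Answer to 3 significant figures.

mass ratio ≈ 1.14

Using Δv = v_e ln(m₀/m_f): m₀/m_f = exp(Δv / v_e) = exp(4900 / 36860.0) = exp(0.1329) = 1.1422.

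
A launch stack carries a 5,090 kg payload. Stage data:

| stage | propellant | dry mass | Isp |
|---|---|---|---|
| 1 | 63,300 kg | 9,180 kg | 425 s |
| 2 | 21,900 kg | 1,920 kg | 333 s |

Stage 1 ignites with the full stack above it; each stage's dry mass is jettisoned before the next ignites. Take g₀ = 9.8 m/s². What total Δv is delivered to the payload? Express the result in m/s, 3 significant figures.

Ignition mass of stage 1 = 63,300+9,180 + 21,900+1,920 + 5,090 = 101,390 kg.
Stage 1: m₀ = 101,390 kg, m_f = 101,390 − 63,300 = 38,090 kg; Δv = 425×9.8×ln(2.662) = 4165.0×0.9790 ≈ 4078 m/s.
Stage 2: m₀ = 28,910 kg, m_f = 28,910 − 21,900 = 7,010 kg; Δv = 333×9.8×ln(4.124) = 3263.4×1.4168 ≈ 4624 m/s.
Total Δv = 4078 + 4624 = 8702 m/s.

Δv ≈ 8700 m/s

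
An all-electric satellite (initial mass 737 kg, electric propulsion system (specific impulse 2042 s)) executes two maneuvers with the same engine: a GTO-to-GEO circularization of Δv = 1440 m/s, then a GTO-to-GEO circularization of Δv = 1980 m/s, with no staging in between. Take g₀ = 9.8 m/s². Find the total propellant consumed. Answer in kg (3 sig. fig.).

total propellant consumed ≈ 116 kg

v_e = Isp · g₀ = 2042 × 9.8 = 20011.6 m/s.
After the first burn: m = 737 × exp(−1440/20011.6) = 737 × 0.93057 = 685.83 kg.
After the second burn: m = 685.83 × exp(−1980/20011.6) = 685.83 × 0.90579 = 621.218 kg.
Total propellant = m₀ − m_final = 737 − 621.218 = 115.782 kg.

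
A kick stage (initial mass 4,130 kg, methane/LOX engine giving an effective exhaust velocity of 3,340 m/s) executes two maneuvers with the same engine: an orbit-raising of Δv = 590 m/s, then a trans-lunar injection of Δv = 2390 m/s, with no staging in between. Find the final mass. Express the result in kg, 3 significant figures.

After the first burn: m = 4130 × exp(−590/3340.0) = 4130 × 0.83808 = 3,461.27 kg.
After the second burn: m = 3,461.27 × exp(−2390/3340.0) = 3,461.27 × 0.48891 = 1,692.25 kg.

final mass ≈ 1690 kg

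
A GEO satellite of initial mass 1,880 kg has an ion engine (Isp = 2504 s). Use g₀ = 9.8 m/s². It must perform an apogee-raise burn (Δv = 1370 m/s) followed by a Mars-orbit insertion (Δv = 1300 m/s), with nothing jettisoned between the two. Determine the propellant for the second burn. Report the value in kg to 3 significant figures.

propellant for the second burn ≈ 91.7 kg

v_e = Isp · g₀ = 2504 × 9.8 = 24539.2 m/s.
After the first burn: m = 1880 × exp(−1370/24539.2) = 1880 × 0.94570 = 1,777.92 kg.
After the second burn: m = 1,777.92 × exp(−1300/24539.2) = 1,777.92 × 0.94840 = 1,686.18 kg.
Second-burn propellant = 1,777.92 − 1,686.18 = 91.74 kg.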